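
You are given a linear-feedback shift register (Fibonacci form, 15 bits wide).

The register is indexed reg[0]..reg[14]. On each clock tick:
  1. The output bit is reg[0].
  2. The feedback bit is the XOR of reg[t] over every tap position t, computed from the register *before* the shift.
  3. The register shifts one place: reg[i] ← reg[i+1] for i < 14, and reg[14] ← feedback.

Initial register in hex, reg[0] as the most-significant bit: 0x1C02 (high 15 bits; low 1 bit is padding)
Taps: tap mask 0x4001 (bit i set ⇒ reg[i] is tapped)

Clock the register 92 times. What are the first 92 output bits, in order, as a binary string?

00011100000000111101000000000101001111111111001110101010101110100110011001011000100010001101

k : reg_k → out_k, fb_k
0: 000111000000001 → 0, fb=1
1: 001110000000011 → 0, fb=1
2: 011100000000111 → 0, fb=1
3: 111000000001111 → 1, fb=0
4: 110000000011110 → 1, fb=1
5: 100000000111101 → 1, fb=0
6: 000000001111010 → 0, fb=0
7: 000000011110100 → 0, fb=0
8: 000000111101000 → 0, fb=0
9: 000001111010000 → 0, fb=0
10: 000011110100000 → 0, fb=0
11: 000111101000000 → 0, fb=0
12: 001111010000000 → 0, fb=0
13: 011110100000000 → 0, fb=0
14: 111101000000000 → 1, fb=1
15: 111010000000001 → 1, fb=0
16: 110100000000010 → 1, fb=1
17: 101000000000101 → 1, fb=0
18: 010000000001010 → 0, fb=0
19: 100000000010100 → 1, fb=1
20: 000000000101001 → 0, fb=1
21: 000000001010011 → 0, fb=1
22: 000000010100111 → 0, fb=1
23: 000000101001111 → 0, fb=1
24: 000001010011111 → 0, fb=1
25: 000010100111111 → 0, fb=1
26: 000101001111111 → 0, fb=1
27: 001010011111111 → 0, fb=1
28: 010100111111111 → 0, fb=1
29: 101001111111111 → 1, fb=0
30: 010011111111110 → 0, fb=0
31: 100111111111100 → 1, fb=1
32: 001111111111001 → 0, fb=1
33: 011111111110011 → 0, fb=1
34: 111111111100111 → 1, fb=0
35: 111111111001110 → 1, fb=1
36: 111111110011101 → 1, fb=0
37: 111111100111010 → 1, fb=1
38: 111111001110101 → 1, fb=0
39: 111110011101010 → 1, fb=1
40: 111100111010101 → 1, fb=0
41: 111001110101010 → 1, fb=1
42: 110011101010101 → 1, fb=0
43: 100111010101010 → 1, fb=1
44: 001110101010101 → 0, fb=1
45: 011101010101011 → 0, fb=1
46: 111010101010111 → 1, fb=0
47: 110101010101110 → 1, fb=1
48: 101010101011101 → 1, fb=0
49: 010101010111010 → 0, fb=0
50: 101010101110100 → 1, fb=1
51: 010101011101001 → 0, fb=1
52: 101010111010011 → 1, fb=0
53: 010101110100110 → 0, fb=0
54: 101011101001100 → 1, fb=1
55: 010111010011001 → 0, fb=1
56: 101110100110011 → 1, fb=0
57: 011101001100110 → 0, fb=0
58: 111010011001100 → 1, fb=1
59: 110100110011001 → 1, fb=0
60: 101001100110010 → 1, fb=1
61: 010011001100101 → 0, fb=1
62: 100110011001011 → 1, fb=0
63: 001100110010110 → 0, fb=0
64: 011001100101100 → 0, fb=0
65: 110011001011000 → 1, fb=1
66: 100110010110001 → 1, fb=0
67: 001100101100010 → 0, fb=0
68: 011001011000100 → 0, fb=0
69: 110010110001000 → 1, fb=1
70: 100101100010001 → 1, fb=0
71: 001011000100010 → 0, fb=0
72: 010110001000100 → 0, fb=0
73: 101100010001000 → 1, fb=1
74: 011000100010001 → 0, fb=1
75: 110001000100011 → 1, fb=0
76: 100010001000110 → 1, fb=1
77: 000100010001101 → 0, fb=1
78: 001000100011011 → 0, fb=1
79: 010001000110111 → 0, fb=1
80: 100010001101111 → 1, fb=0
81: 000100011011110 → 0, fb=0
82: 001000110111100 → 0, fb=0
83: 010001101111000 → 0, fb=0
84: 100011011110000 → 1, fb=1
85: 000110111100001 → 0, fb=1
86: 001101111000011 → 0, fb=1
87: 011011110000111 → 0, fb=1
88: 110111100001111 → 1, fb=0
89: 101111000011110 → 1, fb=1
90: 011110000111101 → 0, fb=1
91: 111100001111011 → 1, fb=0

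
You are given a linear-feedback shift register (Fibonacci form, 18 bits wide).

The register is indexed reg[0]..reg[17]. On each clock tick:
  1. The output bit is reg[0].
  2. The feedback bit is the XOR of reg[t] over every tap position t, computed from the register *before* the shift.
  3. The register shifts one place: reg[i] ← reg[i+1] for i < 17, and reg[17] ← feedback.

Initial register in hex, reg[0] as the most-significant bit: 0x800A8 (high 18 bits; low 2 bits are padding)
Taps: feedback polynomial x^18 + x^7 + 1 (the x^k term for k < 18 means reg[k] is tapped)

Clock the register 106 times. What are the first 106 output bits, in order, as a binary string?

k : reg_k → out_k, fb_k
0: 100000000000101010 → 1, fb=1
1: 000000000001010101 → 0, fb=0
2: 000000000010101010 → 0, fb=0
3: 000000000101010100 → 0, fb=0
4: 000000001010101000 → 0, fb=0
5: 000000010101010000 → 0, fb=1
6: 000000101010100001 → 0, fb=0
7: 000001010101000010 → 0, fb=1
8: 000010101010000101 → 0, fb=0
9: 000101010100001010 → 0, fb=1
10: 001010101000010101 → 0, fb=0
11: 010101010000101010 → 0, fb=1
12: 101010100001010101 → 1, fb=1
13: 010101000010101011 → 0, fb=0
14: 101010000101010110 → 1, fb=1
15: 010100001010101101 → 0, fb=0
16: 101000010101011010 → 1, fb=0
17: 010000101010110100 → 0, fb=0
18: 100001010101101000 → 1, fb=0
19: 000010101011010000 → 0, fb=0
20: 000101010110100000 → 0, fb=1
21: 001010101101000001 → 0, fb=0
22: 010101011010000010 → 0, fb=1
23: 101010110100000101 → 1, fb=0
24: 010101101000001010 → 0, fb=0
25: 101011010000010100 → 1, fb=0
26: 010110100000101000 → 0, fb=0
27: 101101000001010000 → 1, fb=1
28: 011010000010100001 → 0, fb=0
29: 110100000101000010 → 1, fb=1
30: 101000001010000101 → 1, fb=1
31: 010000010100001011 → 0, fb=1
32: 100000101000010111 → 1, fb=1
33: 000001010000101111 → 0, fb=1
34: 000010100001011111 → 0, fb=0
35: 000101000010111110 → 0, fb=0
36: 001010000101111100 → 0, fb=0
37: 010100001011111000 → 0, fb=0
38: 101000010111110000 → 1, fb=0
39: 010000101111100000 → 0, fb=0
40: 100001011111000000 → 1, fb=0
41: 000010111110000000 → 0, fb=1
42: 000101111100000001 → 0, fb=1
43: 001011111000000011 → 0, fb=1
44: 010111110000000111 → 0, fb=1
45: 101111100000001111 → 1, fb=1
46: 011111000000011111 → 0, fb=0
47: 111110000000111110 → 1, fb=1
48: 111100000001111101 → 1, fb=1
49: 111000000011111011 → 1, fb=1
50: 110000000111110111 → 1, fb=1
51: 100000001111101111 → 1, fb=1
52: 000000011111011111 → 0, fb=1
53: 000000111110111111 → 0, fb=1
54: 000001111101111111 → 0, fb=1
55: 000011111011111111 → 0, fb=1
56: 000111110111111111 → 0, fb=1
57: 001111101111111111 → 0, fb=0
58: 011111011111111110 → 0, fb=1
59: 111110111111111101 → 1, fb=0
60: 111101111111111010 → 1, fb=0
61: 111011111111110100 → 1, fb=0
62: 110111111111101000 → 1, fb=0
63: 101111111111010000 → 1, fb=0
64: 011111111110100000 → 0, fb=1
65: 111111111101000001 → 1, fb=0
66: 111111111010000010 → 1, fb=0
67: 111111110100000100 → 1, fb=0
68: 111111101000001000 → 1, fb=1
69: 111111010000010001 → 1, fb=0
70: 111110100000100010 → 1, fb=1
71: 111101000001000101 → 1, fb=1
72: 111010000010001011 → 1, fb=1
73: 110100000100010111 → 1, fb=1
74: 101000001000101111 → 1, fb=1
75: 010000010001011111 → 0, fb=1
76: 100000100010111111 → 1, fb=1
77: 000001000101111111 → 0, fb=0
78: 000010001011111110 → 0, fb=0
79: 000100010111111100 → 0, fb=1
80: 001000101111111001 → 0, fb=0
81: 010001011111110010 → 0, fb=1
82: 100010111111100101 → 1, fb=0
83: 000101111111001010 → 0, fb=1
84: 001011111110010101 → 0, fb=1
85: 010111111100101011 → 0, fb=1
86: 101111111001010111 → 1, fb=0
87: 011111110010101110 → 0, fb=1
88: 111111100101011101 → 1, fb=1
89: 111111001010111011 → 1, fb=1
90: 111110010101110111 → 1, fb=0
91: 111100101011101110 → 1, fb=1
92: 111001010111011101 → 1, fb=0
93: 110010101110111010 → 1, fb=1
94: 100101011101110101 → 1, fb=0
95: 001010111011101010 → 0, fb=1
96: 010101110111010101 → 0, fb=1
97: 101011101110101011 → 1, fb=1
98: 010111011101010111 → 0, fb=1
99: 101110111010101111 → 1, fb=0
100: 011101110101011110 → 0, fb=1
101: 111011101010111101 → 1, fb=1
102: 110111010101111011 → 1, fb=0
103: 101110101011110110 → 1, fb=1
104: 011101010111101101 → 0, fb=1
105: 111010101111011011 → 1, fb=1

1000000000001010101000010101011010000010100001011111000000011111011111111110100000100010111111100101011101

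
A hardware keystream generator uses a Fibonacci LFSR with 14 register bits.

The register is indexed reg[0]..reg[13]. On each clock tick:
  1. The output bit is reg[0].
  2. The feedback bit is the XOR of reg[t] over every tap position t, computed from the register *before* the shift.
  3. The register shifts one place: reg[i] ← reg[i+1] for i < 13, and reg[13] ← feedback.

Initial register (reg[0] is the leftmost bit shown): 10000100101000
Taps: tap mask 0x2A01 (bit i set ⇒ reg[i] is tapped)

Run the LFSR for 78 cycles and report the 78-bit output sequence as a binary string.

100001001010001001110101000000010101100101000101010001010001010111111000111101

tick  register→output (feedback)
  0  10000100101000→1 (1)
  1  00001001010001→0 (0)
  2  00010010100010→0 (0)
  3  00100101000100→0 (1)
  4  01001010001001→0 (1)
  5  10010100010011→1 (1)
  6  00101000100111→0 (0)
  7  01010001001110→0 (1)
  8  10100010011101→1 (0)
  9  01000100111010→0 (1)
 10  10001001110101→1 (0)
 11  00010011101010→0 (0)
 12  00100111010100→0 (0)
 13  01001110101000→0 (0)
 14  10011101010000→1 (0)
 15  00111010100000→0 (0)
 16  01110101000000→0 (0)
 17  11101010000000→1 (1)
 18  11010100000001→1 (0)
 19  10101000000010→1 (1)
 20  01010000000101→0 (0)
 21  10100000001010→1 (1)
 22  01000000010101→0 (1)
 23  10000000101011→1 (0)
 24  00000001010110→0 (0)
 25  00000010101100→0 (1)
 26  00000101011001→0 (0)
 27  00001010110010→0 (1)
 28  00010101100101→0 (0)
 29  00101011001010→0 (0)
 30  01010110010100→0 (0)
 31  10101100101000→1 (1)
 32  01011001010001→0 (0)
 33  10110010100010→1 (1)
 34  01100101000101→0 (0)
 35  11001010001010→1 (1)
 36  10010100010101→1 (0)
 37  00101000101010→0 (0)
 38  01010001010100→0 (0)
 39  10100010101000→1 (1)
 40  01000101010001→0 (0)
 41  10001010100010→1 (1)
 42  00010101000101→0 (0)
 43  00101010001010→0 (0)
 44  01010100010100→0 (0)
 45  10101000101000→1 (1)
 46  01010001010001→0 (0)
 47  10100010100010→1 (1)
 48  01000101000101→0 (0)
 49  10001010001010→1 (1)
 50  00010100010101→0 (1)
 51  00101000101011→0 (1)
 52  01010001010111→0 (1)
 53  10100010101111→1 (1)
 54  01000101011111→0 (1)
 55  10001010111111→1 (0)
 56  00010101111110→0 (0)
 57  00101011111100→0 (0)
 58  01010111111000→0 (1)
 59  10101111110001→1 (1)
 60  01011111100011→0 (1)
 61  10111111000111→1 (1)
 62  01111110001111→0 (0)
 63  11111100011110→1 (1)
 64  11111000111101→1 (0)
 65  11110001111010→1 (0)
 66  11100011110100→1 (1)
 67  11000111101001→1 (0)
 68  10001111010010→1 (0)
 69  00011110100100→0 (1)
 70  00111101001001→0 (1)
 71  01111010010011→0 (0)
 72  11110100100110→1 (0)
 73  11101001001100→1 (0)
 74  11010010011000→1 (0)
 75  10100100110000→1 (0)
 76  01001001100000→0 (0)
 77  10010011000000→1 (1)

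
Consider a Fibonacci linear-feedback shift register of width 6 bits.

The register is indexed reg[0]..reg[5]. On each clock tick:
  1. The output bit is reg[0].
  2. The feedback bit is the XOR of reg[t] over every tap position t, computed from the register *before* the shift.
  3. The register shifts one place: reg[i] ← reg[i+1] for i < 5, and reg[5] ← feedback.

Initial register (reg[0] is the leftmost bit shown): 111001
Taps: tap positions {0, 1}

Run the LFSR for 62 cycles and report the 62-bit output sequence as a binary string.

11100100101101110110011010101111110000010000110001010011110100

k : reg_k → out_k, fb_k
0: 111001 → 1, fb=0
1: 110010 → 1, fb=0
2: 100100 → 1, fb=1
3: 001001 → 0, fb=0
4: 010010 → 0, fb=1
5: 100101 → 1, fb=1
6: 001011 → 0, fb=0
7: 010110 → 0, fb=1
8: 101101 → 1, fb=1
9: 011011 → 0, fb=1
10: 110111 → 1, fb=0
11: 101110 → 1, fb=1
12: 011101 → 0, fb=1
13: 111011 → 1, fb=0
14: 110110 → 1, fb=0
15: 101100 → 1, fb=1
16: 011001 → 0, fb=1
17: 110011 → 1, fb=0
18: 100110 → 1, fb=1
19: 001101 → 0, fb=0
20: 011010 → 0, fb=1
21: 110101 → 1, fb=0
22: 101010 → 1, fb=1
23: 010101 → 0, fb=1
24: 101011 → 1, fb=1
25: 010111 → 0, fb=1
26: 101111 → 1, fb=1
27: 011111 → 0, fb=1
28: 111111 → 1, fb=0
29: 111110 → 1, fb=0
30: 111100 → 1, fb=0
31: 111000 → 1, fb=0
32: 110000 → 1, fb=0
33: 100000 → 1, fb=1
34: 000001 → 0, fb=0
35: 000010 → 0, fb=0
36: 000100 → 0, fb=0
37: 001000 → 0, fb=0
38: 010000 → 0, fb=1
39: 100001 → 1, fb=1
40: 000011 → 0, fb=0
41: 000110 → 0, fb=0
42: 001100 → 0, fb=0
43: 011000 → 0, fb=1
44: 110001 → 1, fb=0
45: 100010 → 1, fb=1
46: 000101 → 0, fb=0
47: 001010 → 0, fb=0
48: 010100 → 0, fb=1
49: 101001 → 1, fb=1
50: 010011 → 0, fb=1
51: 100111 → 1, fb=1
52: 001111 → 0, fb=0
53: 011110 → 0, fb=1
54: 111101 → 1, fb=0
55: 111010 → 1, fb=0
56: 110100 → 1, fb=0
57: 101000 → 1, fb=1
58: 010001 → 0, fb=1
59: 100011 → 1, fb=1
60: 000111 → 0, fb=0
61: 001110 → 0, fb=0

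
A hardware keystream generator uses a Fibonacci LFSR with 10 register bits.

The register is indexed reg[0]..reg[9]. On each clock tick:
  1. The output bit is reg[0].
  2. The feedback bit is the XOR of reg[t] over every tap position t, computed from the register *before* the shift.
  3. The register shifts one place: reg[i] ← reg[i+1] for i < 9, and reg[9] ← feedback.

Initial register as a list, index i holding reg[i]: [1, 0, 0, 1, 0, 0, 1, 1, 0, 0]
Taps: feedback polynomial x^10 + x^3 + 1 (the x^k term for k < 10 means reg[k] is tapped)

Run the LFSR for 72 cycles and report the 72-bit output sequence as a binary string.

k : reg_k → out_k, fb_k
0: 1001001100 → 1, fb=0
1: 0010011000 → 0, fb=0
2: 0100110000 → 0, fb=0
3: 1001100000 → 1, fb=0
4: 0011000000 → 0, fb=1
5: 0110000001 → 0, fb=0
6: 1100000010 → 1, fb=1
7: 1000000101 → 1, fb=1
8: 0000001011 → 0, fb=0
9: 0000010110 → 0, fb=0
10: 0000101100 → 0, fb=0
11: 0001011000 → 0, fb=1
12: 0010110001 → 0, fb=0
13: 0101100010 → 0, fb=1
14: 1011000101 → 1, fb=0
15: 0110001010 → 0, fb=0
16: 1100010100 → 1, fb=1
17: 1000101001 → 1, fb=1
18: 0001010011 → 0, fb=1
19: 0010100111 → 0, fb=0
20: 0101001110 → 0, fb=1
21: 1010011101 → 1, fb=1
22: 0100111011 → 0, fb=0
23: 1001110110 → 1, fb=0
24: 0011101100 → 0, fb=1
25: 0111011001 → 0, fb=1
26: 1110110011 → 1, fb=1
27: 1101100111 → 1, fb=0
28: 1011001110 → 1, fb=0
29: 0110011100 → 0, fb=0
30: 1100111000 → 1, fb=1
31: 1001110001 → 1, fb=0
32: 0011100010 → 0, fb=1
33: 0111000101 → 0, fb=1
34: 1110001011 → 1, fb=1
35: 1100010111 → 1, fb=1
36: 1000101111 → 1, fb=1
37: 0001011111 → 0, fb=1
38: 0010111111 → 0, fb=0
39: 0101111110 → 0, fb=1
40: 1011111101 → 1, fb=0
41: 0111111010 → 0, fb=1
42: 1111110101 → 1, fb=0
43: 1111101010 → 1, fb=0
44: 1111010100 → 1, fb=0
45: 1110101000 → 1, fb=1
46: 1101010001 → 1, fb=0
47: 1010100010 → 1, fb=1
48: 0101000101 → 0, fb=1
49: 1010001011 → 1, fb=1
50: 0100010111 → 0, fb=0
51: 1000101110 → 1, fb=1
52: 0001011101 → 0, fb=1
53: 0010111011 → 0, fb=0
54: 0101110110 → 0, fb=1
55: 1011101101 → 1, fb=0
56: 0111011010 → 0, fb=1
57: 1110110101 → 1, fb=1
58: 1101101011 → 1, fb=0
59: 1011010110 → 1, fb=0
60: 0110101100 → 0, fb=0
61: 1101011000 → 1, fb=0
62: 1010110000 → 1, fb=1
63: 0101100001 → 0, fb=1
64: 1011000011 → 1, fb=0
65: 0110000110 → 0, fb=0
66: 1100001100 → 1, fb=1
67: 1000011001 → 1, fb=1
68: 0000110011 → 0, fb=0
69: 0001100110 → 0, fb=1
70: 0011001101 → 0, fb=1
71: 0110011011 → 0, fb=0

100100110000001011000101001110110011100010111111010100010111011010110000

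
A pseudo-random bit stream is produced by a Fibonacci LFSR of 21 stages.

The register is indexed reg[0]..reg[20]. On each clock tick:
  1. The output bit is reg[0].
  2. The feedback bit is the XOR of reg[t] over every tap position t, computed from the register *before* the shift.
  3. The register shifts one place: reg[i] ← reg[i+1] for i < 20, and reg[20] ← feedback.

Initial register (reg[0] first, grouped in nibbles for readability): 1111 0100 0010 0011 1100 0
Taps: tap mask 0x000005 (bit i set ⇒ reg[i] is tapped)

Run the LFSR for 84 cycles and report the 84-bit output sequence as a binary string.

tick  register→output (feedback)
  0  111101000010001111000→1 (0)
  1  111010000100011110000→1 (0)
  2  110100001000111100000→1 (1)
  3  101000010001111000001→1 (0)
  4  010000100011110000010→0 (0)
  5  100001000111100000100→1 (1)
  6  000010001111000001001→0 (0)
  7  000100011110000010010→0 (0)
  8  001000111100000100100→0 (1)
  9  010001111000001001001→0 (0)
 10  100011110000010010010→1 (1)
 11  000111100000100100101→0 (0)
 12  001111000001001001010→0 (1)
 13  011110000010010010101→0 (1)
 14  111100000100100101011→1 (0)
 15  111000001001001010110→1 (0)
 16  110000010010010101100→1 (1)
 17  100000100100101011001→1 (1)
 18  000001001001010110011→0 (0)
 19  000010010010101100110→0 (0)
 20  000100100101011001100→0 (0)
 21  001001001010110011000→0 (1)
 22  010010010101100110001→0 (0)
 23  100100101011001100010→1 (1)
 24  001001010110011000101→0 (1)
 25  010010101100110001011→0 (0)
 26  100101011001100010110→1 (1)
 27  001010110011000101101→0 (1)
 28  010101100110001011011→0 (0)
 29  101011001100010110110→1 (0)
 30  010110011000101101100→0 (0)
 31  101100110001011011000→1 (0)
 32  011001100010110110000→0 (1)
 33  110011000101101100001→1 (1)
 34  100110001011011000011→1 (1)
 35  001100010110110000111→0 (1)
 36  011000101101100001111→0 (1)
 37  110001011011000011111→1 (1)
 38  100010110110000111111→1 (1)
 39  000101101100001111111→0 (0)
 40  001011011000011111110→0 (1)
 41  010110110000111111101→0 (0)
 42  101101100001111111010→1 (0)
 43  011011000011111110100→0 (1)
 44  110110000111111101001→1 (1)
 45  101100001111111010011→1 (0)
 46  011000011111110100110→0 (1)
 47  110000111111101001101→1 (1)
 48  100001111111010011011→1 (1)
 49  000011111110100110111→0 (0)
 50  000111111101001101110→0 (0)
 51  001111111010011011100→0 (1)
 52  011111110100110111001→0 (1)
 53  111111101001101110011→1 (0)
 54  111111010011011100110→1 (0)
 55  111110100110111001100→1 (0)
 56  111101001101110011000→1 (0)
 57  111010011011100110000→1 (0)
 58  110100110111001100000→1 (1)
 59  101001101110011000001→1 (0)
 60  010011011100110000010→0 (0)
 61  100110111001100000100→1 (1)
 62  001101110011000001001→0 (1)
 63  011011100110000010011→0 (1)
 64  110111001100000100111→1 (1)
 65  101110011000001001111→1 (0)
 66  011100110000010011110→0 (1)
 67  111001100000100111101→1 (0)
 68  110011000001001111010→1 (1)
 69  100110000010011110101→1 (1)
 70  001100000100111101011→0 (1)
 71  011000001001111010111→0 (1)
 72  110000010011110101111→1 (1)
 73  100000100111101011111→1 (1)
 74  000001001111010111111→0 (0)
 75  000010011110101111110→0 (0)
 76  000100111101011111100→0 (0)
 77  001001111010111111000→0 (1)
 78  010011110101111110001→0 (0)
 79  100111101011111100010→1 (1)
 80  001111010111111000101→0 (1)
 81  011110101111110001011→0 (1)
 82  111101011111100010111→1 (0)
 83  111010111111000101110→1 (0)

111101000010001111000001001001010110011000101101100001111111010011011100110000010011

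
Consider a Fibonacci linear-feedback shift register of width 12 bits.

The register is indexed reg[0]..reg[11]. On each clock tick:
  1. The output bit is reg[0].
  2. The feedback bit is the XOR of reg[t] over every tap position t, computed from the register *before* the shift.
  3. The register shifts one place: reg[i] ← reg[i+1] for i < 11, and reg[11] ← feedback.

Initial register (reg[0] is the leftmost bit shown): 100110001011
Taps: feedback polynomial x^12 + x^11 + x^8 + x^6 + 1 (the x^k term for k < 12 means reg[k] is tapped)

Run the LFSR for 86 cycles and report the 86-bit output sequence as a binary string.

10011000101111110000010100100100111101001001100011000100100110101111011000011011001010

k : reg_k → out_k, fb_k
0: 100110001011 → 1, fb=1
1: 001100010111 → 0, fb=1
2: 011000101111 → 0, fb=1
3: 110001011111 → 1, fb=1
4: 100010111111 → 1, fb=0
5: 000101111110 → 0, fb=0
6: 001011111100 → 0, fb=0
7: 010111111000 → 0, fb=0
8: 101111110000 → 1, fb=0
9: 011111100000 → 0, fb=1
10: 111111000001 → 1, fb=0
11: 111110000010 → 1, fb=1
12: 111100000101 → 1, fb=0
13: 111000001010 → 1, fb=0
14: 110000010100 → 1, fb=1
15: 100000101001 → 1, fb=0
16: 000001010010 → 0, fb=0
17: 000010100100 → 0, fb=1
18: 000101001001 → 0, fb=0
19: 001010010010 → 0, fb=0
20: 010100100100 → 0, fb=1
21: 101001001001 → 1, fb=1
22: 010010010011 → 0, fb=1
23: 100100100111 → 1, fb=1
24: 001001001111 → 0, fb=0
25: 010010011110 → 0, fb=1
26: 100100111101 → 1, fb=0
27: 001001111010 → 0, fb=0
28: 010011110100 → 0, fb=1
29: 100111101001 → 1, fb=0
30: 001111010010 → 0, fb=0
31: 011110100100 → 0, fb=1
32: 111101001001 → 1, fb=1
33: 111010010011 → 1, fb=0
34: 110100100110 → 1, fb=0
35: 101001001100 → 1, fb=0
36: 010010011000 → 0, fb=1
37: 100100110001 → 1, fb=1
38: 001001100011 → 0, fb=0
39: 010011000110 → 0, fb=0
40: 100110001100 → 1, fb=0
41: 001100011000 → 0, fb=1
42: 011000110001 → 0, fb=0
43: 110001100010 → 1, fb=0
44: 100011000100 → 1, fb=1
45: 000110001001 → 0, fb=0
46: 001100010010 → 0, fb=0
47: 011000100100 → 0, fb=1
48: 110001001001 → 1, fb=1
49: 100010010011 → 1, fb=0
50: 000100100110 → 0, fb=1
51: 001001001101 → 0, fb=0
52: 010010011010 → 0, fb=1
53: 100100110101 → 1, fb=1
54: 001001101011 → 0, fb=1
55: 010011010111 → 0, fb=1
56: 100110101111 → 1, fb=0
57: 001101011110 → 0, fb=1
58: 011010111101 → 0, fb=1
59: 110101111011 → 1, fb=0
60: 101011110110 → 1, fb=0
61: 010111101100 → 0, fb=0
62: 101111011000 → 1, fb=0
63: 011110110000 → 0, fb=1
64: 111101100001 → 1, fb=1
65: 111011000011 → 1, fb=0
66: 110110000110 → 1, fb=1
67: 101100001101 → 1, fb=1
68: 011000011011 → 0, fb=0
69: 110000110110 → 1, fb=0
70: 100001101100 → 1, fb=1
71: 000011011001 → 0, fb=0
72: 000110110010 → 0, fb=1
73: 001101100101 → 0, fb=0
74: 011011001010 → 0, fb=1
75: 110110010101 → 1, fb=0
76: 101100101010 → 1, fb=1
77: 011001010101 → 0, fb=1
78: 110010101011 → 1, fb=0
79: 100101010110 → 1, fb=1
80: 001010101101 → 0, fb=1
81: 010101011011 → 0, fb=0
82: 101010110110 → 1, fb=0
83: 010101101100 → 0, fb=0
84: 101011011000 → 1, fb=0
85: 010110110000 → 0, fb=1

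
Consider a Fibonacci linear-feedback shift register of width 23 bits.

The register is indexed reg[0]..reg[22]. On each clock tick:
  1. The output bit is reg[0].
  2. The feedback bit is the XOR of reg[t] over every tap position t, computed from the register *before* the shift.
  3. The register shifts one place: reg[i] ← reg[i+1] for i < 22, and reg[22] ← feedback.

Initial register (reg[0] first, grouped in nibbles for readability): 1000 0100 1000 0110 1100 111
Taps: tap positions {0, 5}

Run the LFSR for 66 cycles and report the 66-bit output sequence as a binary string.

tick  register→output (feedback)
  0  10000100100001101100111→1 (0)
  1  00001001000011011001110→0 (0)
  2  00010010000110110011100→0 (0)
  3  00100100001101100111000→0 (1)
  4  01001000011011001110001→0 (0)
  5  10010000110110011100010→1 (1)
  6  00100001101100111000101→0 (0)
  7  01000011011001110001010→0 (0)
  8  10000110110011100010100→1 (0)
  9  00001101100111000101000→0 (1)
 10  00011011001110001010001→0 (0)
 11  00110110011100010100010→0 (1)
 12  01101100111000101000101→0 (1)
 13  11011001110001010001011→1 (1)
 14  10110011100010100010111→1 (1)
 15  01100111000101000101111→0 (1)
 16  11001110001010001011111→1 (0)
 17  10011100010100010111110→1 (0)
 18  00111000101000101111100→0 (0)
 19  01110001010001011111000→0 (0)
 20  11100010100010111110000→1 (1)
 21  11000101000101111100001→1 (0)
 22  10001010001011111000010→1 (1)
 23  00010100010111110000101→0 (1)
 24  00101000101111100001011→0 (0)
 25  01010001011111000010110→0 (0)
 26  10100010111110000101100→1 (1)
 27  01000101111100001011001→0 (1)
 28  10001011111000010110011→1 (1)
 29  00010111110000101100111→0 (1)
 30  00101111100001011001111→0 (1)
 31  01011111000010110011111→0 (1)
 32  10111110000101100111111→1 (0)
 33  01111100001011001111110→0 (1)
 34  11111000010110011111101→1 (1)
 35  11110000101100111111011→1 (1)
 36  11100001011001111110111→1 (1)
 37  11000010110011111101111→1 (1)
 38  10000101100111111011111→1 (0)
 39  00001011001111110111110→0 (0)
 40  00010110011111101111100→0 (1)
 41  00101100111111011111001→0 (1)
 42  01011001111110111110011→0 (0)
 43  10110011111101111100110→1 (1)
 44  01100111111011111001101→0 (1)
 45  11001111110111110011011→1 (0)
 46  10011111101111100110110→1 (0)
 47  00111111011111001101100→0 (1)
 48  01111110111110011011001→0 (1)
 49  11111101111100110110011→1 (0)
 50  11111011111001101100110→1 (1)
 51  11110111110011011001101→1 (0)
 52  11101111100110110011010→1 (0)
 53  11011111001101100110100→1 (0)
 54  10111110011011001101000→1 (0)
 55  01111100110110011010000→0 (1)
 56  11111001101100110100001→1 (1)
 57  11110011011001101000011→1 (1)
 58  11100110110011010000111→1 (0)
 59  11001101100110100001110→1 (0)
 60  10011011001101000011100→1 (1)
 61  00110110011010000111001→0 (1)
 62  01101100110100001110011→0 (1)
 63  11011001101000011100111→1 (1)
 64  10110011010000111001111→1 (1)
 65  01100110100001110011111→0 (1)

100001001000011011001110001010001011111000010110011111101111100110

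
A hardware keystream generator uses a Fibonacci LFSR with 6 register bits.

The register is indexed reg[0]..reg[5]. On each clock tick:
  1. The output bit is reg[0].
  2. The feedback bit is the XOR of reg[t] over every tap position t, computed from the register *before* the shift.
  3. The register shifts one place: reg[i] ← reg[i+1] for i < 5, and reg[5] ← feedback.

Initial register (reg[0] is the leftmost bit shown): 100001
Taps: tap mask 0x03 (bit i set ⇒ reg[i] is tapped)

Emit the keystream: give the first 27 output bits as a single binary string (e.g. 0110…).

100001100010100111101000111

step | reg (before) | out | fb
   0 | 100001 | 1 | 1
   1 | 000011 | 0 | 0
   2 | 000110 | 0 | 0
   3 | 001100 | 0 | 0
   4 | 011000 | 0 | 1
   5 | 110001 | 1 | 0
   6 | 100010 | 1 | 1
   7 | 000101 | 0 | 0
   8 | 001010 | 0 | 0
   9 | 010100 | 0 | 1
  10 | 101001 | 1 | 1
  11 | 010011 | 0 | 1
  12 | 100111 | 1 | 1
  13 | 001111 | 0 | 0
  14 | 011110 | 0 | 1
  15 | 111101 | 1 | 0
  16 | 111010 | 1 | 0
  17 | 110100 | 1 | 0
  18 | 101000 | 1 | 1
  19 | 010001 | 0 | 1
  20 | 100011 | 1 | 1
  21 | 000111 | 0 | 0
  22 | 001110 | 0 | 0
  23 | 011100 | 0 | 1
  24 | 111001 | 1 | 0
  25 | 110010 | 1 | 0
  26 | 100100 | 1 | 1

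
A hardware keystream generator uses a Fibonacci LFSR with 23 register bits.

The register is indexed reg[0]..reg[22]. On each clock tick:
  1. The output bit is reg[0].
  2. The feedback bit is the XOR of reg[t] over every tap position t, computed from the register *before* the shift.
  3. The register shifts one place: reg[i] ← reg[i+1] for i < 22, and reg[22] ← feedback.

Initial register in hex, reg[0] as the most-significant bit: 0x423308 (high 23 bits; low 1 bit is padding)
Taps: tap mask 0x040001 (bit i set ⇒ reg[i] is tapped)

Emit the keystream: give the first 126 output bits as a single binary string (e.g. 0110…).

010000100011001100001000110000100111010110111100011001111101010111010110011111000100100111100011111001111010111010110010010111

k : reg_k → out_k, fb_k
0: 01000010001100110000100 → 0, fb=0
1: 10000100011001100001000 → 1, fb=1
2: 00001000110011000010001 → 0, fb=1
3: 00010001100110000100011 → 0, fb=0
4: 00100011001100001000110 → 0, fb=0
5: 01000110011000010001100 → 0, fb=0
6: 10001100110000100011000 → 1, fb=0
7: 00011001100001000110000 → 0, fb=1
8: 00110011000010001100001 → 0, fb=0
9: 01100110000100011000010 → 0, fb=0
10: 11001100001000110000100 → 1, fb=1
11: 10011000010001100001001 → 1, fb=1
12: 00110000100011000010011 → 0, fb=1
13: 01100001000110000100111 → 0, fb=0
14: 11000010001100001001110 → 1, fb=1
15: 10000100011000010011101 → 1, fb=0
16: 00001000110000100111010 → 0, fb=1
17: 00010001100001001110101 → 0, fb=1
18: 00100011000010011101011 → 0, fb=0
19: 01000110000100111010110 → 0, fb=1
20: 10001100001001110101101 → 1, fb=1
21: 00011000010011101011011 → 0, fb=1
22: 00110000100111010110111 → 0, fb=1
23: 01100001001110101101111 → 0, fb=0
24: 11000010011101011011110 → 1, fb=0
25: 10000100111010110111100 → 1, fb=0
26: 00001001110101101111000 → 0, fb=1
27: 00010011101011011110001 → 0, fb=1
28: 00100111010110111100011 → 0, fb=0
29: 01001110101101111000110 → 0, fb=0
30: 10011101011011110001100 → 1, fb=1
31: 00111010110111100011001 → 0, fb=1
32: 01110101101111000110011 → 0, fb=1
33: 11101011011110001100111 → 1, fb=1
34: 11010110111100011001111 → 1, fb=1
35: 10101101111000110011111 → 1, fb=0
36: 01011011110001100111110 → 0, fb=1
37: 10110111100011001111101 → 1, fb=0
38: 01101111000110011111010 → 0, fb=1
39: 11011110001100111110101 → 1, fb=0
40: 10111100011001111101010 → 1, fb=1
41: 01111000110011111010101 → 0, fb=1
42: 11110001100111110101011 → 1, fb=1
43: 11100011001111101010111 → 1, fb=0
44: 11000110011111010101110 → 1, fb=1
45: 10001100111110101011101 → 1, fb=0
46: 00011001111101010111010 → 0, fb=1
47: 00110011111010101110101 → 0, fb=1
48: 01100111110101011101011 → 0, fb=0
49: 11001111101010111010110 → 1, fb=0
50: 10011111010101110101100 → 1, fb=1
51: 00111110101011101011001 → 0, fb=1
52: 01111101010111010110011 → 0, fb=1
53: 11111010101110101100111 → 1, fb=1
54: 11110101011101011001111 → 1, fb=1
55: 11101010111010110011111 → 1, fb=0
56: 11010101110101100111110 → 1, fb=0
57: 10101011101011001111100 → 1, fb=0
58: 01010111010110011111000 → 0, fb=1
59: 10101110101100111110001 → 1, fb=0
60: 01011101011001111100010 → 0, fb=0
61: 10111010110011111000100 → 1, fb=1
62: 01110101100111110001001 → 0, fb=0
63: 11101011001111100010010 → 1, fb=0
64: 11010110011111000100100 → 1, fb=1
65: 10101100111110001001001 → 1, fb=1
66: 01011001111100010010011 → 0, fb=1
67: 10110011111000100100111 → 1, fb=1
68: 01100111110001001001111 → 0, fb=0
69: 11001111100010010011110 → 1, fb=0
70: 10011111000100100111100 → 1, fb=0
71: 00111110001001001111000 → 0, fb=1
72: 01111100010010011110001 → 0, fb=1
73: 11111000100100111100011 → 1, fb=1
74: 11110001001001111000111 → 1, fb=1
75: 11100010010011110001111 → 1, fb=1
76: 11000100100111100011111 → 1, fb=0
77: 10001001001111000111110 → 1, fb=0
78: 00010010011110001111100 → 0, fb=1
79: 00100100111100011111001 → 0, fb=1
80: 01001001111000111110011 → 0, fb=1
81: 10010011110001111100111 → 1, fb=1
82: 00100111100011111001111 → 0, fb=0
83: 01001111000111110011110 → 0, fb=1
84: 10011110001111100111101 → 1, fb=0
85: 00111100011111001111010 → 0, fb=1
86: 01111000111110011110101 → 0, fb=1
87: 11110001111100111101011 → 1, fb=1
88: 11100011111001111010111 → 1, fb=0
89: 11000111110011110101110 → 1, fb=1
90: 10001111100111101011101 → 1, fb=0
91: 00011111001111010111010 → 0, fb=1
92: 00111110011110101110101 → 0, fb=1
93: 01111100111101011101011 → 0, fb=0
94: 11111001111010111010110 → 1, fb=0
95: 11110011110101110101100 → 1, fb=1
96: 11100111101011101011001 → 1, fb=0
97: 11001111010111010110010 → 1, fb=0
98: 10011110101110101100100 → 1, fb=1
99: 00111101011101011001001 → 0, fb=0
100: 01111010111010110010010 → 0, fb=1
101: 11110101110101100100101 → 1, fb=1
102: 11101011101011001001011 → 1, fb=1
103: 11010111010110010010111 → 1, fb=0
104: 10101110101100100101110 → 1, fb=1
105: 01011101011001001011101 → 0, fb=1
106: 10111010110010010111011 → 1, fb=0
107: 01110101100100101110110 → 0, fb=1
108: 11101011001001011101101 → 1, fb=1
109: 11010110010010111011011 → 1, fb=0
110: 10101100100101110110110 → 1, fb=0
111: 01011001001011101101100 → 0, fb=0
112: 10110010010111011011000 → 1, fb=0
113: 01100100101110110110000 → 0, fb=1
114: 11001001011101101100001 → 1, fb=1
115: 10010010111011011000011 → 1, fb=1
116: 00100101110110110000111 → 0, fb=0
117: 01001011101101100001110 → 0, fb=0
118: 10010111011011000011100 → 1, fb=0
119: 00101110110110000111000 → 0, fb=1
120: 01011101101100001110001 → 0, fb=1
121: 10111011011000011100011 → 1, fb=1
122: 01110110110000111000111 → 0, fb=0
123: 11101101100001110001110 → 1, fb=1
124: 11011011000011100011101 → 1, fb=0
125: 10110110000111000111010 → 1, fb=0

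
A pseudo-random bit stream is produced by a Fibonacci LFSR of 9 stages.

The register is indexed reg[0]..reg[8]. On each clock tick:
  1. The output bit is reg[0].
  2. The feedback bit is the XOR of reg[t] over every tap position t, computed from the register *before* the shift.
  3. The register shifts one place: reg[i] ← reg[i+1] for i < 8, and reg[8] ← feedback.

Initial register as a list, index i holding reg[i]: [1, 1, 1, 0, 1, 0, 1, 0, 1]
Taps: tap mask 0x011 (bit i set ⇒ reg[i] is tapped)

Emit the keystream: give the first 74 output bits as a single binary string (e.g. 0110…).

tick  register→output (feedback)
  0  111010101→1 (0)
  1  110101010→1 (1)
  2  101010101→1 (0)
  3  010101010→0 (0)
  4  101010100→1 (0)
  5  010101000→0 (0)
  6  101010000→1 (0)
  7  010100000→0 (0)
  8  101000000→1 (1)
  9  010000001→0 (0)
 10  100000010→1 (1)
 11  000000101→0 (0)
 12  000001010→0 (0)
 13  000010100→0 (1)
 14  000101001→0 (0)
 15  001010010→0 (1)
 16  010100101→0 (0)
 17  101001010→1 (1)
 18  010010101→0 (1)
 19  100101011→1 (1)
 20  001010111→0 (1)
 21  010101111→0 (0)
 22  101011110→1 (0)
 23  010111100→0 (1)
 24  101111001→1 (0)
 25  011110010→0 (1)
 26  111100101→1 (1)
 27  111001011→1 (1)
 28  110010111→1 (0)
 29  100101110→1 (1)
 30  001011101→0 (1)
 31  010111011→0 (1)
 32  101110111→1 (0)
 33  011101110→0 (0)
 34  111011100→1 (0)
 35  110111000→1 (0)
 36  101110000→1 (0)
 37  011100000→0 (0)
 38  111000000→1 (1)
 39  110000001→1 (1)
 40  100000011→1 (1)
 41  000000111→0 (0)
 42  000001110→0 (0)
 43  000011100→0 (1)
 44  000111001→0 (1)
 45  001110011→0 (1)
 46  011100111→0 (0)
 47  111001110→1 (1)
 48  110011101→1 (0)
 49  100111010→1 (0)
 50  001110100→0 (1)
 51  011101001→0 (0)
 52  111010010→1 (0)
 53  110100100→1 (1)
 54  101001001→1 (1)
 55  010010011→0 (1)
 56  100100111→1 (1)
 57  001001111→0 (0)
 58  010011110→0 (1)
 59  100111101→1 (0)
 60  001111010→0 (1)
 61  011110101→0 (1)
 62  111101011→1 (1)
 63  111010111→1 (0)
 64  110101110→1 (1)
 65  101011101→1 (0)
 66  010111010→0 (1)
 67  101110101→1 (0)
 68  011101010→0 (0)
 69  111010100→1 (0)
 70  110101000→1 (1)
 71  101010001→1 (0)
 72  010100010→0 (0)
 73  101000100→1 (1)

11101010101000000101001010111100101110111000000111001110100100111101011101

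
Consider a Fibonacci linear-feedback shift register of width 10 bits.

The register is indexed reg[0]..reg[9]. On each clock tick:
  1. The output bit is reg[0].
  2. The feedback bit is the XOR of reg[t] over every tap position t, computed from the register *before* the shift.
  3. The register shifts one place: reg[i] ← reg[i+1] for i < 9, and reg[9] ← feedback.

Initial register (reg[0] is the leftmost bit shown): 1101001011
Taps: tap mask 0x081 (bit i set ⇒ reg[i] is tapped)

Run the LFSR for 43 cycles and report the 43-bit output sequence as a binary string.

tick  register→output (feedback)
  0  1101001011→1 (1)
  1  1010010111→1 (0)
  2  0100101110→0 (1)
  3  1001011101→1 (0)
  4  0010111010→0 (0)
  5  0101110100→0 (1)
  6  1011101001→1 (1)
  7  0111010011→0 (0)
  8  1110100110→1 (0)
  9  1101001100→1 (0)
 10  1010011000→1 (1)
 11  0100110001→0 (0)
 12  1001100010→1 (1)
 13  0011000101→0 (1)
 14  0110001011→0 (0)
 15  1100010110→1 (0)
 16  1000101100→1 (0)
 17  0001011000→0 (0)
 18  0010110000→0 (0)
 19  0101100000→0 (0)
 20  1011000000→1 (1)
 21  0110000001→0 (0)
 22  1100000010→1 (1)
 23  1000000101→1 (0)
 24  0000001010→0 (0)
 25  0000010100→0 (1)
 26  0000101001→0 (0)
 27  0001010010→0 (0)
 28  0010100100→0 (1)
 29  0101001001→0 (0)
 30  1010010010→1 (1)
 31  0100100101→0 (1)
 32  1001001011→1 (1)
 33  0010010111→0 (1)
 34  0100101111→0 (1)
 35  1001011111→1 (0)
 36  0010111110→0 (1)
 37  0101111101→0 (1)
 38  1011111011→1 (1)
 39  0111110111→0 (1)
 40  1111101111→1 (0)
 41  1111011110→1 (0)
 42  1110111100→1 (0)

1101001011101001100010110000001010010010111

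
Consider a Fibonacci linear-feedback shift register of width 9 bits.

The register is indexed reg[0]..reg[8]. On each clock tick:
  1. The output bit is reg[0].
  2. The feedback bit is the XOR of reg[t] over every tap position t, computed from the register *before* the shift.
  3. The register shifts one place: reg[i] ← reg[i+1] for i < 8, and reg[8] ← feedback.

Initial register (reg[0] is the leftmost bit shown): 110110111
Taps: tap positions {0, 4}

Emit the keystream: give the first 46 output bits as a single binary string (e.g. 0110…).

tick  register→output (feedback)
  0  110110111→1 (0)
  1  101101110→1 (1)
  2  011011101→0 (1)
  3  110111011→1 (0)
  4  101110110→1 (0)
  5  011101100→0 (0)
  6  111011000→1 (0)
  7  110110000→1 (0)
  8  101100000→1 (1)
  9  011000001→0 (0)
 10  110000010→1 (1)
 11  100000101→1 (1)
 12  000001011→0 (0)
 13  000010110→0 (1)
 14  000101101→0 (0)
 15  001011010→0 (1)
 16  010110101→0 (1)
 17  101101011→1 (1)
 18  011010111→0 (1)
 19  110101111→1 (1)
 20  101011111→1 (0)
 21  010111110→0 (1)
 22  101111101→1 (0)
 23  011111010→0 (1)
 24  111110101→1 (0)
 25  111101010→1 (1)
 26  111010101→1 (0)
 27  110101010→1 (1)
 28  101010101→1 (0)
 29  010101010→0 (0)
 30  101010100→1 (0)
 31  010101000→0 (0)
 32  101010000→1 (0)
 33  010100000→0 (0)
 34  101000000→1 (1)
 35  010000001→0 (0)
 36  100000010→1 (1)
 37  000000101→0 (0)
 38  000001010→0 (0)
 39  000010100→0 (1)
 40  000101001→0 (0)
 41  001010010→0 (1)
 42  010100101→0 (0)
 43  101001010→1 (1)
 44  010010101→0 (1)
 45  100101011→1 (1)

1101101110110000010110101111101010101000000101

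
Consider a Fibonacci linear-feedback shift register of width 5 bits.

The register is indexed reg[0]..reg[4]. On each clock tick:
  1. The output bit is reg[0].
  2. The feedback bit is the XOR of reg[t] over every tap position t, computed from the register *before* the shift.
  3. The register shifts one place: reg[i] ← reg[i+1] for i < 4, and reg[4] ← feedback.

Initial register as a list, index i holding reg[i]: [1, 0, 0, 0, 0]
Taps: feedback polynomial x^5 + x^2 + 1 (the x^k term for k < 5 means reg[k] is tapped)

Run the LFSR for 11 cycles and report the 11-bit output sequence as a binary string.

10000100101

step | reg (before) | out | fb
   0 | 10000 | 1 | 1
   1 | 00001 | 0 | 0
   2 | 00010 | 0 | 0
   3 | 00100 | 0 | 1
   4 | 01001 | 0 | 0
   5 | 10010 | 1 | 1
   6 | 00101 | 0 | 1
   7 | 01011 | 0 | 0
   8 | 10110 | 1 | 0
   9 | 01100 | 0 | 1
  10 | 11001 | 1 | 1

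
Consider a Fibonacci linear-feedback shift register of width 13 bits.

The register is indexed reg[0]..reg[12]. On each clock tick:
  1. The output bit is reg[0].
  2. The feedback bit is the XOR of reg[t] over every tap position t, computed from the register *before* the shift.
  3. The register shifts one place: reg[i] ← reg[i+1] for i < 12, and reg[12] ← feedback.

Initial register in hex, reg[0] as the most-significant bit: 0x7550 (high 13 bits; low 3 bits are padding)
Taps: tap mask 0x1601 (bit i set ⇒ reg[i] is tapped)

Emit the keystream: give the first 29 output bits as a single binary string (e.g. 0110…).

01110101010101111100101001100

k : reg_k → out_k, fb_k
0: 0111010101010 → 0, fb=1
1: 1110101010101 → 1, fb=1
2: 1101010101011 → 1, fb=1
3: 1010101010111 → 1, fb=1
4: 0101010101111 → 0, fb=1
5: 1010101011111 → 1, fb=0
6: 0101010111110 → 0, fb=0
7: 1010101111100 → 1, fb=1
8: 0101011111001 → 0, fb=0
9: 1010111110010 → 1, fb=1
10: 0101111100101 → 0, fb=0
11: 1011111001010 → 1, fb=0
12: 0111110010100 → 0, fb=1
13: 1111100101001 → 1, fb=1
14: 1111001010011 → 1, fb=0
15: 1110010100110 → 1, fb=0
16: 1100101001100 → 1, fb=1
17: 1001010011001 → 1, fb=1
18: 0010100110011 → 0, fb=1
19: 0101001100111 → 0, fb=0
20: 1010011001110 → 1, fb=1
21: 0100110011101 → 0, fb=1
22: 1001100111011 → 1, fb=1
23: 0011001110111 → 0, fb=0
24: 0110011101110 → 0, fb=0
25: 1100111011100 → 1, fb=1
26: 1001110111001 → 1, fb=1
27: 0011101110011 → 0, fb=1
28: 0111011100111 → 0, fb=0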